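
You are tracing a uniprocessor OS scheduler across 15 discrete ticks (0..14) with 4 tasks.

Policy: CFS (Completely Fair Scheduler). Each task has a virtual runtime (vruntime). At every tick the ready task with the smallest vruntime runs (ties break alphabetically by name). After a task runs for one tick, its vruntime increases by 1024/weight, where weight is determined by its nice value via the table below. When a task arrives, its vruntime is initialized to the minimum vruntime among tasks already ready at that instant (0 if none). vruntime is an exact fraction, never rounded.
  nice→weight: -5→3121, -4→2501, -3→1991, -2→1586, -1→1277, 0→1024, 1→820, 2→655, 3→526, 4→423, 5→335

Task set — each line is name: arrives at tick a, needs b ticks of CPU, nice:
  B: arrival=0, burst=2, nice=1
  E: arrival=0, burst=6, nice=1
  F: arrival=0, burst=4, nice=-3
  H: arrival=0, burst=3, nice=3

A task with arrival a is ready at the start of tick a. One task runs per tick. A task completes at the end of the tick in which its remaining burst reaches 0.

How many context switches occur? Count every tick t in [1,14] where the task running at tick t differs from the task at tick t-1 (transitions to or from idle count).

t=0: vr[B=0 E=0 F=0 H=0] → run B
t=1: vr[B=256/205 E=0 F=0 H=0] → run E
t=2: vr[B=256/205 E=256/205 F=0 H=0] → run F
t=3: vr[B=256/205 E=256/205 F=1024/1991 H=0] → run H
t=4: vr[B=256/205 E=256/205 F=1024/1991 H=512/263] → run F
t=5: vr[B=256/205 E=256/205 F=2048/1991 H=512/263] → run F
t=6: vr[B=256/205 E=256/205 F=3072/1991 H=512/263] → run B
t=7: vr[E=256/205 F=3072/1991 H=512/263] → run E
t=8: vr[E=512/205 F=3072/1991 H=512/263] → run F
t=9: vr[E=512/205 H=512/263] → run H
t=10: vr[E=512/205 H=1024/263] → run E
t=11: vr[E=768/205 H=1024/263] → run E
t=12: vr[E=1024/205 H=1024/263] → run H
t=13: vr[E=1024/205] → run E
t=14: vr[E=256/41] → run E

context switches = 11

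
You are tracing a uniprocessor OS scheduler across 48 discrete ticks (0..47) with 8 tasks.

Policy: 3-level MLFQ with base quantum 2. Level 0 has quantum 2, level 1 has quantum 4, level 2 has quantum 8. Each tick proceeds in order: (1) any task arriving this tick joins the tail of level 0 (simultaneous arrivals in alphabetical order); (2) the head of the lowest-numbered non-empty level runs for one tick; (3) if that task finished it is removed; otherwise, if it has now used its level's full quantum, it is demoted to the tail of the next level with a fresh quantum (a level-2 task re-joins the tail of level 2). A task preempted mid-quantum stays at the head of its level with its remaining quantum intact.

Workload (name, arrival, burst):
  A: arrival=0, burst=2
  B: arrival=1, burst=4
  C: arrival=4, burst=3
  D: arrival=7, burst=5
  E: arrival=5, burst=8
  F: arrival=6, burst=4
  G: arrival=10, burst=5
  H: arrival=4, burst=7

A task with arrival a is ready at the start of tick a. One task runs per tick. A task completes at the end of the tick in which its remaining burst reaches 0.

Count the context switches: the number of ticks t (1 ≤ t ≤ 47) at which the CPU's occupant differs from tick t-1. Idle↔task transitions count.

t=0: L0/L1/L2 = A/-/- → run A
t=1: L0/L1/L2 = AB/-/- → run A
t=2: L0/L1/L2 = B/-/- → run B
t=3: L0/L1/L2 = B/-/- → run B
t=4: L0/L1/L2 = CH/B/- → run C
t=5: L0/L1/L2 = CHE/B/- → run C
t=6: L0/L1/L2 = HEF/BC/- → run H
t=7: L0/L1/L2 = HEFD/BC/- → run H
t=8: L0/L1/L2 = EFD/BCH/- → run E
t=9: L0/L1/L2 = EFD/BCH/- → run E
t=10: L0/L1/L2 = FDG/BCHE/- → run F
t=11: L0/L1/L2 = FDG/BCHE/- → run F
t=12: L0/L1/L2 = DG/BCHEF/- → run D
t=13: L0/L1/L2 = DG/BCHEF/- → run D
t=14: L0/L1/L2 = G/BCHEFD/- → run G
t=15: L0/L1/L2 = G/BCHEFD/- → run G
t=16: L0/L1/L2 = -/BCHEFDG/- → run B
t=17: L0/L1/L2 = -/BCHEFDG/- → run B
t=18: L0/L1/L2 = -/CHEFDG/- → run C
t=19: L0/L1/L2 = -/HEFDG/- → run H
t=20: L0/L1/L2 = -/HEFDG/- → run H
t=21: L0/L1/L2 = -/HEFDG/- → run H
t=22: L0/L1/L2 = -/HEFDG/- → run H
t=23: L0/L1/L2 = -/EFDG/H → run E
t=24: L0/L1/L2 = -/EFDG/H → run E
t=25: L0/L1/L2 = -/EFDG/H → run E
t=26: L0/L1/L2 = -/EFDG/H → run E
t=27: L0/L1/L2 = -/FDG/HE → run F
t=28: L0/L1/L2 = -/FDG/HE → run F
t=29: L0/L1/L2 = -/DG/HE → run D
t=30: L0/L1/L2 = -/DG/HE → run D
t=31: L0/L1/L2 = -/DG/HE → run D
t=32: L0/L1/L2 = -/G/HE → run G
t=33: L0/L1/L2 = -/G/HE → run G
t=34: L0/L1/L2 = -/G/HE → run G
t=35: L0/L1/L2 = -/-/HE → run H
t=36: L0/L1/L2 = -/-/E → run E
t=37: L0/L1/L2 = -/-/E → run E
t=38: (idle)
t=39: (idle)
t=40: (idle)
t=41: (idle)
t=42: (idle)
t=43: (idle)
t=44: (idle)
t=45: (idle)
t=46: (idle)
t=47: (idle)

context switches = 17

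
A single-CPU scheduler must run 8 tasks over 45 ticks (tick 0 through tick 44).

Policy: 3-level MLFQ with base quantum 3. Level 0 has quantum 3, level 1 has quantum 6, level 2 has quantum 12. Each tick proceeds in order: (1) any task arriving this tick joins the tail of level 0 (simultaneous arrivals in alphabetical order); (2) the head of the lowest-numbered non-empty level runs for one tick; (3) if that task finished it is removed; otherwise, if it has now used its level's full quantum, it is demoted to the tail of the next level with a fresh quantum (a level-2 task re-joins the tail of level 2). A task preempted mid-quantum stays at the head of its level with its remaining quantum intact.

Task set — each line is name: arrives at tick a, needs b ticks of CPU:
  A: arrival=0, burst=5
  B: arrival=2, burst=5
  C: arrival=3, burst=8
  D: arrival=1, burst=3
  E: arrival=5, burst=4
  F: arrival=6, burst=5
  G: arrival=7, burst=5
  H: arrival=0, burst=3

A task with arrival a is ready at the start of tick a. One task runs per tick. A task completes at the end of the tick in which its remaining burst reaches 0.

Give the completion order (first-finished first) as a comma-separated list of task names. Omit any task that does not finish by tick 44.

completion order = H, D, A, B, C, E, F, G

t=0: L0/L1/L2 = AH/-/- → run A
t=1: L0/L1/L2 = AHD/-/- → run A
t=2: L0/L1/L2 = AHDB/-/- → run A
t=3: L0/L1/L2 = HDBC/A/- → run H
t=4: L0/L1/L2 = HDBC/A/- → run H
t=5: L0/L1/L2 = HDBCE/A/- → run H
t=6: L0/L1/L2 = DBCEF/A/- → run D
t=7: L0/L1/L2 = DBCEFG/A/- → run D
t=8: L0/L1/L2 = DBCEFG/A/- → run D
t=9: L0/L1/L2 = BCEFG/A/- → run B
t=10: L0/L1/L2 = BCEFG/A/- → run B
t=11: L0/L1/L2 = BCEFG/A/- → run B
t=12: L0/L1/L2 = CEFG/AB/- → run C
t=13: L0/L1/L2 = CEFG/AB/- → run C
t=14: L0/L1/L2 = CEFG/AB/- → run C
t=15: L0/L1/L2 = EFG/ABC/- → run E
t=16: L0/L1/L2 = EFG/ABC/- → run E
t=17: L0/L1/L2 = EFG/ABC/- → run E
t=18: L0/L1/L2 = FG/ABCE/- → run F
t=19: L0/L1/L2 = FG/ABCE/- → run F
t=20: L0/L1/L2 = FG/ABCE/- → run F
t=21: L0/L1/L2 = G/ABCEF/- → run G
t=22: L0/L1/L2 = G/ABCEF/- → run G
t=23: L0/L1/L2 = G/ABCEF/- → run G
t=24: L0/L1/L2 = -/ABCEFG/- → run A
t=25: L0/L1/L2 = -/ABCEFG/- → run A
t=26: L0/L1/L2 = -/BCEFG/- → run B
t=27: L0/L1/L2 = -/BCEFG/- → run B
t=28: L0/L1/L2 = -/CEFG/- → run C
t=29: L0/L1/L2 = -/CEFG/- → run C
t=30: L0/L1/L2 = -/CEFG/- → run C
t=31: L0/L1/L2 = -/CEFG/- → run C
t=32: L0/L1/L2 = -/CEFG/- → run C
t=33: L0/L1/L2 = -/EFG/- → run E
t=34: L0/L1/L2 = -/FG/- → run F
t=35: L0/L1/L2 = -/FG/- → run F
t=36: L0/L1/L2 = -/G/- → run G
t=37: L0/L1/L2 = -/G/- → run G
t=38: (idle)
t=39: (idle)
t=40: (idle)
t=41: (idle)
t=42: (idle)
t=43: (idle)
t=44: (idle)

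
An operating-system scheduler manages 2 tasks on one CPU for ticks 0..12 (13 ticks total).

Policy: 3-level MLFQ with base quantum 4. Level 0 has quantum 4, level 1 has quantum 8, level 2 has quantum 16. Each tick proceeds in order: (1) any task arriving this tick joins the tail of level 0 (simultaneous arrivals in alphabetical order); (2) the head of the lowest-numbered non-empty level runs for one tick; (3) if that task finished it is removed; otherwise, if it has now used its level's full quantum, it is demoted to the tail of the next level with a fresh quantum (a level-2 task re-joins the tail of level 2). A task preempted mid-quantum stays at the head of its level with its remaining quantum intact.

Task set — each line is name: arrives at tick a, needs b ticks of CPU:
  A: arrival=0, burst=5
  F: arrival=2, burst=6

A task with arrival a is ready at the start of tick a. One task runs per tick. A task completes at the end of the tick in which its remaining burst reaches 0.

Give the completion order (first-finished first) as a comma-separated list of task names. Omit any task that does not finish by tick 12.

completion order = A, F

t=0: L0/L1/L2 = A/-/- → run A
t=1: L0/L1/L2 = A/-/- → run A
t=2: L0/L1/L2 = AF/-/- → run A
t=3: L0/L1/L2 = AF/-/- → run A
t=4: L0/L1/L2 = F/A/- → run F
t=5: L0/L1/L2 = F/A/- → run F
t=6: L0/L1/L2 = F/A/- → run F
t=7: L0/L1/L2 = F/A/- → run F
t=8: L0/L1/L2 = -/AF/- → run A
t=9: L0/L1/L2 = -/F/- → run F
t=10: L0/L1/L2 = -/F/- → run F
t=11: (idle)
t=12: (idle)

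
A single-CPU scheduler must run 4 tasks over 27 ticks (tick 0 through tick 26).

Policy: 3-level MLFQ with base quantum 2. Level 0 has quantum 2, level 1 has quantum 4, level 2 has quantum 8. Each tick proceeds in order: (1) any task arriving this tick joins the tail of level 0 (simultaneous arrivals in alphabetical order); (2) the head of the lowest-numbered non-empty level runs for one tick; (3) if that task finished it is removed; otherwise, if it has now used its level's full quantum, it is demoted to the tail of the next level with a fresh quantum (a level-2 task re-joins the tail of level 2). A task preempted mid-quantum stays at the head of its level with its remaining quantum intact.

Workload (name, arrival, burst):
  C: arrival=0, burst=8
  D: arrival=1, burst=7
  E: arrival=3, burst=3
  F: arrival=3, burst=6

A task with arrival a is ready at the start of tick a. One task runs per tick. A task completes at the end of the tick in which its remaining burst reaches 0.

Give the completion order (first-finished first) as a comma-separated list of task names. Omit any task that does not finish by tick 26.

t=0: L0/L1/L2 = C/-/- → run C
t=1: L0/L1/L2 = CD/-/- → run C
t=2: L0/L1/L2 = D/C/- → run D
t=3: L0/L1/L2 = DEF/C/- → run D
t=4: L0/L1/L2 = EF/CD/- → run E
t=5: L0/L1/L2 = EF/CD/- → run E
t=6: L0/L1/L2 = F/CDE/- → run F
t=7: L0/L1/L2 = F/CDE/- → run F
t=8: L0/L1/L2 = -/CDEF/- → run C
t=9: L0/L1/L2 = -/CDEF/- → run C
t=10: L0/L1/L2 = -/CDEF/- → run C
t=11: L0/L1/L2 = -/CDEF/- → run C
t=12: L0/L1/L2 = -/DEF/C → run D
t=13: L0/L1/L2 = -/DEF/C → run D
t=14: L0/L1/L2 = -/DEF/C → run D
t=15: L0/L1/L2 = -/DEF/C → run D
t=16: L0/L1/L2 = -/EF/CD → run E
t=17: L0/L1/L2 = -/F/CD → run F
t=18: L0/L1/L2 = -/F/CD → run F
t=19: L0/L1/L2 = -/F/CD → run F
t=20: L0/L1/L2 = -/F/CD → run F
t=21: L0/L1/L2 = -/-/CD → run C
t=22: L0/L1/L2 = -/-/CD → run C
t=23: L0/L1/L2 = -/-/D → run D
t=24: (idle)
t=25: (idle)
t=26: (idle)

completion order = E, F, C, D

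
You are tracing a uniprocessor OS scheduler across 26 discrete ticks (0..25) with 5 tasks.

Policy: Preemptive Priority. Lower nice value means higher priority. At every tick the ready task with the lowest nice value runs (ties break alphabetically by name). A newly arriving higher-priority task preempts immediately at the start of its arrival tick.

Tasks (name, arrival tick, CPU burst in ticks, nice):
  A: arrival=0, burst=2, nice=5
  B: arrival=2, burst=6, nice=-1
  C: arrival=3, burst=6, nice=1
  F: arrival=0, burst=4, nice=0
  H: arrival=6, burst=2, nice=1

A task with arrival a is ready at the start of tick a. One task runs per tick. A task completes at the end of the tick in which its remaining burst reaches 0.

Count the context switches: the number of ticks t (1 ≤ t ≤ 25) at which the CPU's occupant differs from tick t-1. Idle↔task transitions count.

t=0: ready={A,F} → run F
t=1: ready={A,F} → run F
t=2: ready={A,B,F} → run B
t=3: ready={A,B,C,F} → run B
t=4: ready={A,B,C,F} → run B
t=5: ready={A,B,C,F} → run B
t=6: ready={A,B,C,F,H} → run B
t=7: ready={A,B,C,F,H} → run B
t=8: ready={A,C,F,H} → run F
t=9: ready={A,C,F,H} → run F
t=10: ready={A,C,H} → run C
t=11: ready={A,C,H} → run C
t=12: ready={A,C,H} → run C
t=13: ready={A,C,H} → run C
t=14: ready={A,C,H} → run C
t=15: ready={A,C,H} → run C
t=16: ready={A,H} → run H
t=17: ready={A,H} → run H
t=18: ready={A} → run A
t=19: ready={A} → run A
t=20: (idle)
t=21: (idle)
t=22: (idle)
t=23: (idle)
t=24: (idle)
t=25: (idle)

context switches = 6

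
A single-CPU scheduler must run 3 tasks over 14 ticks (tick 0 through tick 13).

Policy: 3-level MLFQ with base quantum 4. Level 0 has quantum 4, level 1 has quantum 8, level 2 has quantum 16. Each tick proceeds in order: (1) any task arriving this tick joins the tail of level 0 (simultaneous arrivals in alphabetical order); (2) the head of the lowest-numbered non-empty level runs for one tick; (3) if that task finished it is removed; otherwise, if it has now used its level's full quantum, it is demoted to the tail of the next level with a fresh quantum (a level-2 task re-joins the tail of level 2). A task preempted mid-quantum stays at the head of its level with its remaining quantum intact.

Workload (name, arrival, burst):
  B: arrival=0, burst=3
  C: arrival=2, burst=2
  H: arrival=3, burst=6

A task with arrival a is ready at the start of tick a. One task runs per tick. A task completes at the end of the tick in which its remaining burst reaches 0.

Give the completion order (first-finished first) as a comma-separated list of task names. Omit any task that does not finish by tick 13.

completion order = B, C, H

t=0: L0/L1/L2 = B/-/- → run B
t=1: L0/L1/L2 = B/-/- → run B
t=2: L0/L1/L2 = BC/-/- → run B
t=3: L0/L1/L2 = CH/-/- → run C
t=4: L0/L1/L2 = CH/-/- → run C
t=5: L0/L1/L2 = H/-/- → run H
t=6: L0/L1/L2 = H/-/- → run H
t=7: L0/L1/L2 = H/-/- → run H
t=8: L0/L1/L2 = H/-/- → run H
t=9: L0/L1/L2 = -/H/- → run H
t=10: L0/L1/L2 = -/H/- → run H
t=11: (idle)
t=12: (idle)
t=13: (idle)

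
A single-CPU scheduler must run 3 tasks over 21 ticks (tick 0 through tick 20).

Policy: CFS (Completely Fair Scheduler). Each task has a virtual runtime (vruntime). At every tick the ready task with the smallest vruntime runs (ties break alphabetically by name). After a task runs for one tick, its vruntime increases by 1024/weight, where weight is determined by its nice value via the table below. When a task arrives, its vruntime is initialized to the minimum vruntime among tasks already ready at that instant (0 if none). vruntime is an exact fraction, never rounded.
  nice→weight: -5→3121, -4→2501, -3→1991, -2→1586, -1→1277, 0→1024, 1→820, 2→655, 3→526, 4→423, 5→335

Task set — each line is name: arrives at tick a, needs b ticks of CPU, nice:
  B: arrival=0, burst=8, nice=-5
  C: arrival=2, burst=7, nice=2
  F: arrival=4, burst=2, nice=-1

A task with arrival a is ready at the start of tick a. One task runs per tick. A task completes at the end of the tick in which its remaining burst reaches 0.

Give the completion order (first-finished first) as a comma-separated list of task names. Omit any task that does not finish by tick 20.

completion order = F, B, C

t=0: vr[B=0] → run B
t=1: vr[B=1024/3121] → run B
t=2: vr[B=2048/3121 C=2048/3121] → run B
t=3: vr[B=3072/3121 C=2048/3121] → run C
t=4: vr[B=3072/3121 C=4537344/2044255 F=3072/3121] → run B
t=5: vr[B=4096/3121 C=4537344/2044255 F=3072/3121] → run F
t=6: vr[B=4096/3121 C=4537344/2044255 F=7118848/3985517] → run B
t=7: vr[B=5120/3121 C=4537344/2044255 F=7118848/3985517] → run B
t=8: vr[B=6144/3121 C=4537344/2044255 F=7118848/3985517] → run F
t=9: vr[B=6144/3121 C=4537344/2044255] → run B
t=10: vr[B=7168/3121 C=4537344/2044255] → run C
t=11: vr[B=7168/3121 C=7733248/2044255] → run B
t=12: vr[C=7733248/2044255] → run C
t=13: vr[C=10929152/2044255] → run C
t=14: vr[C=14125056/2044255] → run C
t=15: vr[C=3464192/408851] → run C
t=16: vr[C=20516864/2044255] → run C
t=17: (idle)
t=18: (idle)
t=19: (idle)
t=20: (idle)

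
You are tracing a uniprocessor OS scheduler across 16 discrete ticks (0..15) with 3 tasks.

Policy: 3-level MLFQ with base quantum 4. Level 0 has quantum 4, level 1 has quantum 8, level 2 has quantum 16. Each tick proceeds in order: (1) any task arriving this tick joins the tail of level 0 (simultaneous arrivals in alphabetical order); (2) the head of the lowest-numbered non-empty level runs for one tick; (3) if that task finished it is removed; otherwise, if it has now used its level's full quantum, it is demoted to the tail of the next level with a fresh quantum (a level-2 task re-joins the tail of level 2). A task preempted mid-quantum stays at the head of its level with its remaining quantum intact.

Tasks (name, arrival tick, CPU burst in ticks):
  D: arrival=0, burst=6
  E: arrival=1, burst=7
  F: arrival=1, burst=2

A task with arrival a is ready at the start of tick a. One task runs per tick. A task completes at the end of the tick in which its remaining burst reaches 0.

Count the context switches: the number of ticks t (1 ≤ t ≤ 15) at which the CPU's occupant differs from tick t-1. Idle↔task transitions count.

context switches = 5

t=0: L0/L1/L2 = D/-/- → run D
t=1: L0/L1/L2 = DEF/-/- → run D
t=2: L0/L1/L2 = DEF/-/- → run D
t=3: L0/L1/L2 = DEF/-/- → run D
t=4: L0/L1/L2 = EF/D/- → run E
t=5: L0/L1/L2 = EF/D/- → run E
t=6: L0/L1/L2 = EF/D/- → run E
t=7: L0/L1/L2 = EF/D/- → run E
t=8: L0/L1/L2 = F/DE/- → run F
t=9: L0/L1/L2 = F/DE/- → run F
t=10: L0/L1/L2 = -/DE/- → run D
t=11: L0/L1/L2 = -/DE/- → run D
t=12: L0/L1/L2 = -/E/- → run E
t=13: L0/L1/L2 = -/E/- → run E
t=14: L0/L1/L2 = -/E/- → run E
t=15: (idle)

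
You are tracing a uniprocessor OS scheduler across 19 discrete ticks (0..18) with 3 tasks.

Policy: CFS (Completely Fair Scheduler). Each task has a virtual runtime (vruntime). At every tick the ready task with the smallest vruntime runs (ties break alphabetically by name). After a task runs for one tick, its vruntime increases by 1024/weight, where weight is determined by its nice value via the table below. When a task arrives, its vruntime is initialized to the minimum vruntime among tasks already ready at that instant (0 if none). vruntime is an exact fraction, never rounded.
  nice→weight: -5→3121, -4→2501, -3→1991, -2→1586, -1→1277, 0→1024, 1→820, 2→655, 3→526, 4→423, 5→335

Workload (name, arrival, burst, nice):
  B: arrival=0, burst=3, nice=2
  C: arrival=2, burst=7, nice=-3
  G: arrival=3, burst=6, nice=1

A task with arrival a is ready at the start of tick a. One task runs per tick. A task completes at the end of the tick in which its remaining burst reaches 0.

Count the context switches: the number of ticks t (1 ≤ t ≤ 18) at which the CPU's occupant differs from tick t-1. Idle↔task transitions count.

context switches = 9

t=0: vr[B=0] → run B
t=1: vr[B=1024/655] → run B
t=2: vr[B=2048/655 C=2048/655] → run B
t=3: vr[C=2048/655 G=2048/655] → run C
t=4: vr[C=4748288/1304105 G=2048/655] → run G
t=5: vr[C=4748288/1304105 G=117504/26855] → run C
t=6: vr[C=5419008/1304105 G=117504/26855] → run C
t=7: vr[C=6089728/1304105 G=117504/26855] → run G
t=8: vr[C=6089728/1304105 G=30208/5371] → run C
t=9: vr[C=6760448/1304105 G=30208/5371] → run C
t=10: vr[C=7431168/1304105 G=30208/5371] → run G
t=11: vr[C=7431168/1304105 G=184576/26855] → run C
t=12: vr[C=8101888/1304105 G=184576/26855] → run C
t=13: vr[G=184576/26855] → run G
t=14: vr[G=218112/26855] → run G
t=15: vr[G=251648/26855] → run G
t=16: (idle)
t=17: (idle)
t=18: (idle)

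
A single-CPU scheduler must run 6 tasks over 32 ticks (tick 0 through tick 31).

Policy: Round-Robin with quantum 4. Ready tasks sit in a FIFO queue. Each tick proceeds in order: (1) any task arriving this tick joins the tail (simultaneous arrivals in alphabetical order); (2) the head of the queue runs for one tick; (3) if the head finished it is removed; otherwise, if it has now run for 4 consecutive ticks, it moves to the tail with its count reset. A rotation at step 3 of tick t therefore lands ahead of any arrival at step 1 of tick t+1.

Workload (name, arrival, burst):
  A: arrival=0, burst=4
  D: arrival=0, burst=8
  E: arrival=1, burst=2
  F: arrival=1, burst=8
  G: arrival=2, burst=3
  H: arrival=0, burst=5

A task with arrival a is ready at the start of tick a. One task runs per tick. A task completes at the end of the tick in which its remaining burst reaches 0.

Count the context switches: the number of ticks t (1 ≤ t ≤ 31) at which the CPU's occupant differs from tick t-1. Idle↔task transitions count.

context switches = 9

t=0: queue=[A,D,H] q_used=0 → run A
t=1: queue=[A,D,H,E,F] q_used=1 → run A
t=2: queue=[A,D,H,E,F,G] q_used=2 → run A
t=3: queue=[A,D,H,E,F,G] q_used=3 → run A
t=4: queue=[D,H,E,F,G] q_used=0 → run D
t=5: queue=[D,H,E,F,G] q_used=1 → run D
t=6: queue=[D,H,E,F,G] q_used=2 → run D
t=7: queue=[D,H,E,F,G] q_used=3 → run D
t=8: queue=[H,E,F,G,D] q_used=0 → run H
t=9: queue=[H,E,F,G,D] q_used=1 → run H
t=10: queue=[H,E,F,G,D] q_used=2 → run H
t=11: queue=[H,E,F,G,D] q_used=3 → run H
t=12: queue=[E,F,G,D,H] q_used=0 → run E
t=13: queue=[E,F,G,D,H] q_used=1 → run E
t=14: queue=[F,G,D,H] q_used=0 → run F
t=15: queue=[F,G,D,H] q_used=1 → run F
t=16: queue=[F,G,D,H] q_used=2 → run F
t=17: queue=[F,G,D,H] q_used=3 → run F
t=18: queue=[G,D,H,F] q_used=0 → run G
t=19: queue=[G,D,H,F] q_used=1 → run G
t=20: queue=[G,D,H,F] q_used=2 → run G
t=21: queue=[D,H,F] q_used=0 → run D
t=22: queue=[D,H,F] q_used=1 → run D
t=23: queue=[D,H,F] q_used=2 → run D
t=24: queue=[D,H,F] q_used=3 → run D
t=25: queue=[H,F] q_used=0 → run H
t=26: queue=[F] q_used=0 → run F
t=27: queue=[F] q_used=1 → run F
t=28: queue=[F] q_used=2 → run F
t=29: queue=[F] q_used=3 → run F
t=30: (idle)
t=31: (idle)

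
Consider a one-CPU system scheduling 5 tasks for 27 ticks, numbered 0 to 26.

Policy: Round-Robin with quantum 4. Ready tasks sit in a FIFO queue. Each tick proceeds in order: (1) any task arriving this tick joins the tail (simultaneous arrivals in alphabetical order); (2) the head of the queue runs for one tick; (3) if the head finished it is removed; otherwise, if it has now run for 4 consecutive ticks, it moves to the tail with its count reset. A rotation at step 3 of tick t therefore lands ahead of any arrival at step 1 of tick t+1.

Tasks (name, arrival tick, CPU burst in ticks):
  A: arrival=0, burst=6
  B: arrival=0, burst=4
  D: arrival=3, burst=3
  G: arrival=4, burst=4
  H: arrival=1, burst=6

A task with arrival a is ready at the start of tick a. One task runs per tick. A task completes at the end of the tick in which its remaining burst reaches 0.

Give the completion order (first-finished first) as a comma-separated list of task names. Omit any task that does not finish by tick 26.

t=0: queue=[A,B] q_used=0 → run A
t=1: queue=[A,B,H] q_used=1 → run A
t=2: queue=[A,B,H] q_used=2 → run A
t=3: queue=[A,B,H,D] q_used=3 → run A
t=4: queue=[B,H,D,A,G] q_used=0 → run B
t=5: queue=[B,H,D,A,G] q_used=1 → run B
t=6: queue=[B,H,D,A,G] q_used=2 → run B
t=7: queue=[B,H,D,A,G] q_used=3 → run B
t=8: queue=[H,D,A,G] q_used=0 → run H
t=9: queue=[H,D,A,G] q_used=1 → run H
t=10: queue=[H,D,A,G] q_used=2 → run H
t=11: queue=[H,D,A,G] q_used=3 → run H
t=12: queue=[D,A,G,H] q_used=0 → run D
t=13: queue=[D,A,G,H] q_used=1 → run D
t=14: queue=[D,A,G,H] q_used=2 → run D
t=15: queue=[A,G,H] q_used=0 → run A
t=16: queue=[A,G,H] q_used=1 → run A
t=17: queue=[G,H] q_used=0 → run G
t=18: queue=[G,H] q_used=1 → run G
t=19: queue=[G,H] q_used=2 → run G
t=20: queue=[G,H] q_used=3 → run G
t=21: queue=[H] q_used=0 → run H
t=22: queue=[H] q_used=1 → run H
t=23: (idle)
t=24: (idle)
t=25: (idle)
t=26: (idle)

completion order = B, D, A, G, H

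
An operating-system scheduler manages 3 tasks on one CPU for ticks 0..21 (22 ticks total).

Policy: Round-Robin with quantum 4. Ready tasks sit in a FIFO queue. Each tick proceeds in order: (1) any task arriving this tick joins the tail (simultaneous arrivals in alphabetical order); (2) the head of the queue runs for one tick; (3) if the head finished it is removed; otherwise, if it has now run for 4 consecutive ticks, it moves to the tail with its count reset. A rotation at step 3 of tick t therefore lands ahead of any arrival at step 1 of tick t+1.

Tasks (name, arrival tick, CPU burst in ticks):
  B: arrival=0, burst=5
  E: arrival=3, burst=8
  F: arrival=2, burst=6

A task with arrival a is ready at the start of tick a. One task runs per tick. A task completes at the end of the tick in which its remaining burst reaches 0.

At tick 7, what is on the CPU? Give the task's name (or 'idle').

t=0: queue=[B] q_used=0 → run B
t=1: queue=[B] q_used=1 → run B
t=2: queue=[B,F] q_used=2 → run B
t=3: queue=[B,F,E] q_used=3 → run B
t=4: queue=[F,E,B] q_used=0 → run F
t=5: queue=[F,E,B] q_used=1 → run F
t=6: queue=[F,E,B] q_used=2 → run F
t=7: queue=[F,E,B] q_used=3 → run F
t=8: queue=[E,B,F] q_used=0 → run E
t=9: queue=[E,B,F] q_used=1 → run E
t=10: queue=[E,B,F] q_used=2 → run E
t=11: queue=[E,B,F] q_used=3 → run E
t=12: queue=[B,F,E] q_used=0 → run B
t=13: queue=[F,E] q_used=0 → run F
t=14: queue=[F,E] q_used=1 → run F
t=15: queue=[E] q_used=0 → run E
t=16: queue=[E] q_used=1 → run E
t=17: queue=[E] q_used=2 → run E
t=18: queue=[E] q_used=3 → run E
t=19: (idle)
t=20: (idle)
t=21: (idle)

running at tick 7 = F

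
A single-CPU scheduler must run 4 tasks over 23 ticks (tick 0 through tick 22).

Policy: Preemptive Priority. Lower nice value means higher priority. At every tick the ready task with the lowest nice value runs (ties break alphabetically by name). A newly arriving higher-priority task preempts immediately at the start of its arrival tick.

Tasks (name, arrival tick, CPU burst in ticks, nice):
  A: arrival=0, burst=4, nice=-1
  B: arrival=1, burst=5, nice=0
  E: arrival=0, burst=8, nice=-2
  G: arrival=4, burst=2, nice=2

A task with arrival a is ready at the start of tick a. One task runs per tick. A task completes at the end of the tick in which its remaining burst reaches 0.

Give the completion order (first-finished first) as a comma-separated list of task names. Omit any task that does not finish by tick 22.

t=0: ready={A,E} → run E
t=1: ready={A,B,E} → run E
t=2: ready={A,B,E} → run E
t=3: ready={A,B,E} → run E
t=4: ready={A,B,E,G} → run E
t=5: ready={A,B,E,G} → run E
t=6: ready={A,B,E,G} → run E
t=7: ready={A,B,E,G} → run E
t=8: ready={A,B,G} → run A
t=9: ready={A,B,G} → run A
t=10: ready={A,B,G} → run A
t=11: ready={A,B,G} → run A
t=12: ready={B,G} → run B
t=13: ready={B,G} → run B
t=14: ready={B,G} → run B
t=15: ready={B,G} → run B
t=16: ready={B,G} → run B
t=17: ready={G} → run G
t=18: ready={G} → run G
t=19: (idle)
t=20: (idle)
t=21: (idle)
t=22: (idle)

completion order = E, A, B, G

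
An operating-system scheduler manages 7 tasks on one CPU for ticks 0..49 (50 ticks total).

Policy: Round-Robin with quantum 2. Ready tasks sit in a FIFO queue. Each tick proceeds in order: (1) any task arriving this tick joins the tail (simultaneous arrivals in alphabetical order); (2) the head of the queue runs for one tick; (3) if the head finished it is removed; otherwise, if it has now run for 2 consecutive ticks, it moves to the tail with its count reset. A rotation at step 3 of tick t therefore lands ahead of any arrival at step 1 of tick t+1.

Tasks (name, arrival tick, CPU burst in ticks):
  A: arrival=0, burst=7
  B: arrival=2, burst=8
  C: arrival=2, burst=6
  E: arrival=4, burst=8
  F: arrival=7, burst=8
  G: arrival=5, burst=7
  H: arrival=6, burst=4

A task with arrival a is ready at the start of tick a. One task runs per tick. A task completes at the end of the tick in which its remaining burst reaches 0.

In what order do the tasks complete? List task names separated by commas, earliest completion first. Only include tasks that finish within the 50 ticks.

t=0: queue=[A] q_used=0 → run A
t=1: queue=[A] q_used=1 → run A
t=2: queue=[A,B,C] q_used=0 → run A
t=3: queue=[A,B,C] q_used=1 → run A
t=4: queue=[B,C,A,E] q_used=0 → run B
t=5: queue=[B,C,A,E,G] q_used=1 → run B
t=6: queue=[C,A,E,G,B,H] q_used=0 → run C
t=7: queue=[C,A,E,G,B,H,F] q_used=1 → run C
t=8: queue=[A,E,G,B,H,F,C] q_used=0 → run A
t=9: queue=[A,E,G,B,H,F,C] q_used=1 → run A
t=10: queue=[E,G,B,H,F,C,A] q_used=0 → run E
t=11: queue=[E,G,B,H,F,C,A] q_used=1 → run E
t=12: queue=[G,B,H,F,C,A,E] q_used=0 → run G
t=13: queue=[G,B,H,F,C,A,E] q_used=1 → run G
t=14: queue=[B,H,F,C,A,E,G] q_used=0 → run B
t=15: queue=[B,H,F,C,A,E,G] q_used=1 → run B
t=16: queue=[H,F,C,A,E,G,B] q_used=0 → run H
t=17: queue=[H,F,C,A,E,G,B] q_used=1 → run H
t=18: queue=[F,C,A,E,G,B,H] q_used=0 → run F
t=19: queue=[F,C,A,E,G,B,H] q_used=1 → run F
t=20: queue=[C,A,E,G,B,H,F] q_used=0 → run C
t=21: queue=[C,A,E,G,B,H,F] q_used=1 → run C
t=22: queue=[A,E,G,B,H,F,C] q_used=0 → run A
t=23: queue=[E,G,B,H,F,C] q_used=0 → run E
t=24: queue=[E,G,B,H,F,C] q_used=1 → run E
t=25: queue=[G,B,H,F,C,E] q_used=0 → run G
t=26: queue=[G,B,H,F,C,E] q_used=1 → run G
t=27: queue=[B,H,F,C,E,G] q_used=0 → run B
t=28: queue=[B,H,F,C,E,G] q_used=1 → run B
t=29: queue=[H,F,C,E,G,B] q_used=0 → run H
t=30: queue=[H,F,C,E,G,B] q_used=1 → run H
t=31: queue=[F,C,E,G,B] q_used=0 → run F
t=32: queue=[F,C,E,G,B] q_used=1 → run F
t=33: queue=[C,E,G,B,F] q_used=0 → run C
t=34: queue=[C,E,G,B,F] q_used=1 → run C
t=35: queue=[E,G,B,F] q_used=0 → run E
t=36: queue=[E,G,B,F] q_used=1 → run E
t=37: queue=[G,B,F,E] q_used=0 → run G
t=38: queue=[G,B,F,E] q_used=1 → run G
t=39: queue=[B,F,E,G] q_used=0 → run B
t=40: queue=[B,F,E,G] q_used=1 → run B
t=41: queue=[F,E,G] q_used=0 → run F
t=42: queue=[F,E,G] q_used=1 → run F
t=43: queue=[E,G,F] q_used=0 → run E
t=44: queue=[E,G,F] q_used=1 → run E
t=45: queue=[G,F] q_used=0 → run G
t=46: queue=[F] q_used=0 → run F
t=47: queue=[F] q_used=1 → run F
t=48: (idle)
t=49: (idle)

completion order = A, H, C, B, E, G, F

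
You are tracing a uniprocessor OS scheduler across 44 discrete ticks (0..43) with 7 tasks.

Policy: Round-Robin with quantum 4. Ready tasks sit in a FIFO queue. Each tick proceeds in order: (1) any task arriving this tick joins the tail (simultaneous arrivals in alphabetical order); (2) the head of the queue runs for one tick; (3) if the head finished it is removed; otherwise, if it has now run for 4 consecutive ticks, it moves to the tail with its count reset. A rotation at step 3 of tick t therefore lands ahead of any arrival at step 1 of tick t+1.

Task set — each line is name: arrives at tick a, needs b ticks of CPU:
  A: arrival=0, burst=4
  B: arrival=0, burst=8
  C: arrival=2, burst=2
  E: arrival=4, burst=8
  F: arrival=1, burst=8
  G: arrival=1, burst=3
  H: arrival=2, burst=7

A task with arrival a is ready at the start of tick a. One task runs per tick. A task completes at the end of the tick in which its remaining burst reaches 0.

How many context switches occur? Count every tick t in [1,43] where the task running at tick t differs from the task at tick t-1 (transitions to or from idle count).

context switches = 11

t=0: queue=[A,B] q_used=0 → run A
t=1: queue=[A,B,F,G] q_used=1 → run A
t=2: queue=[A,B,F,G,C,H] q_used=2 → run A
t=3: queue=[A,B,F,G,C,H] q_used=3 → run A
t=4: queue=[B,F,G,C,H,E] q_used=0 → run B
t=5: queue=[B,F,G,C,H,E] q_used=1 → run B
t=6: queue=[B,F,G,C,H,E] q_used=2 → run B
t=7: queue=[B,F,G,C,H,E] q_used=3 → run B
t=8: queue=[F,G,C,H,E,B] q_used=0 → run F
t=9: queue=[F,G,C,H,E,B] q_used=1 → run F
t=10: queue=[F,G,C,H,E,B] q_used=2 → run F
t=11: queue=[F,G,C,H,E,B] q_used=3 → run F
t=12: queue=[G,C,H,E,B,F] q_used=0 → run G
t=13: queue=[G,C,H,E,B,F] q_used=1 → run G
t=14: queue=[G,C,H,E,B,F] q_used=2 → run G
t=15: queue=[C,H,E,B,F] q_used=0 → run C
t=16: queue=[C,H,E,B,F] q_used=1 → run C
t=17: queue=[H,E,B,F] q_used=0 → run H
t=18: queue=[H,E,B,F] q_used=1 → run H
t=19: queue=[H,E,B,F] q_used=2 → run H
t=20: queue=[H,E,B,F] q_used=3 → run H
t=21: queue=[E,B,F,H] q_used=0 → run E
t=22: queue=[E,B,F,H] q_used=1 → run E
t=23: queue=[E,B,F,H] q_used=2 → run E
t=24: queue=[E,B,F,H] q_used=3 → run E
t=25: queue=[B,F,H,E] q_used=0 → run B
t=26: queue=[B,F,H,E] q_used=1 → run B
t=27: queue=[B,F,H,E] q_used=2 → run B
t=28: queue=[B,F,H,E] q_used=3 → run B
t=29: queue=[F,H,E] q_used=0 → run F
t=30: queue=[F,H,E] q_used=1 → run F
t=31: queue=[F,H,E] q_used=2 → run F
t=32: queue=[F,H,E] q_used=3 → run F
t=33: queue=[H,E] q_used=0 → run H
t=34: queue=[H,E] q_used=1 → run H
t=35: queue=[H,E] q_used=2 → run H
t=36: queue=[E] q_used=0 → run E
t=37: queue=[E] q_used=1 → run E
t=38: queue=[E] q_used=2 → run E
t=39: queue=[E] q_used=3 → run E
t=40: (idle)
t=41: (idle)
t=42: (idle)
t=43: (idle)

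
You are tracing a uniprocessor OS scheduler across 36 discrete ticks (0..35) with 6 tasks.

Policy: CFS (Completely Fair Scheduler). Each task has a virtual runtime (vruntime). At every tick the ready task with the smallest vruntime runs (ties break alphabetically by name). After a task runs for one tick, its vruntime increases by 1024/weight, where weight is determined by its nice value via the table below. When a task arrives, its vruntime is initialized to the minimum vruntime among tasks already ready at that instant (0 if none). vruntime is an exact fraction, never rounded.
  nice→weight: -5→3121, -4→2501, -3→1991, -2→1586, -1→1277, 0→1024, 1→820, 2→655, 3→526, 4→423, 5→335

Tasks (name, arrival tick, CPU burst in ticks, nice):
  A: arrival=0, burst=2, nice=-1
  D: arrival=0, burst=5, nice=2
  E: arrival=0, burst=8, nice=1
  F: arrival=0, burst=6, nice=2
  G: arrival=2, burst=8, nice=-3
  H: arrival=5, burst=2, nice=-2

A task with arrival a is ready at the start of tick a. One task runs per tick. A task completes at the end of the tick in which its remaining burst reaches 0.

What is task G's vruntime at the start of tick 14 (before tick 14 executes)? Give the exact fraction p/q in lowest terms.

t=0: vr[A=0 D=0 E=0 F=0] → run A
t=1: vr[A=1024/1277 D=0 E=0 F=0] → run D
t=2: vr[A=1024/1277 D=1024/655 E=0 F=0 G=0] → run E
t=3: vr[A=1024/1277 D=1024/655 E=256/205 F=0 G=0] → run F
t=4: vr[A=1024/1277 D=1024/655 E=256/205 F=1024/655 G=0] → run G
t=5: vr[A=1024/1277 D=1024/655 E=256/205 F=1024/655 G=1024/1991 H=1024/1991] → run G
t=6: vr[A=1024/1277 D=1024/655 E=256/205 F=1024/655 G=2048/1991 H=1024/1991] → run H
t=7: vr[A=1024/1277 D=1024/655 E=256/205 F=1024/655 G=2048/1991 H=1831424/1578863] → run A
t=8: vr[D=1024/655 E=256/205 F=1024/655 G=2048/1991 H=1831424/1578863] → run G
t=9: vr[D=1024/655 E=256/205 F=1024/655 G=3072/1991 H=1831424/1578863] → run H
t=10: vr[D=1024/655 E=256/205 F=1024/655 G=3072/1991] → run E
t=11: vr[D=1024/655 E=512/205 F=1024/655 G=3072/1991] → run G
t=12: vr[D=1024/655 E=512/205 F=1024/655 G=4096/1991] → run D
t=13: vr[D=2048/655 E=512/205 F=1024/655 G=4096/1991] → run F
t=14: vr[D=2048/655 E=512/205 F=2048/655 G=4096/1991] → run G
t=15: vr[D=2048/655 E=512/205 F=2048/655 G=5120/1991] → run E
t=16: vr[D=2048/655 E=768/205 F=2048/655 G=5120/1991] → run G
t=17: vr[D=2048/655 E=768/205 F=2048/655 G=6144/1991] → run G
t=18: vr[D=2048/655 E=768/205 F=2048/655 G=7168/1991] → run D
t=19: vr[D=3072/655 E=768/205 F=2048/655 G=7168/1991] → run F
t=20: vr[D=3072/655 E=768/205 F=3072/655 G=7168/1991] → run G
t=21: vr[D=3072/655 E=768/205 F=3072/655] → run E
t=22: vr[D=3072/655 E=1024/205 F=3072/655] → run D
t=23: vr[D=4096/655 E=1024/205 F=3072/655] → run F
t=24: vr[D=4096/655 E=1024/205 F=4096/655] → run E
t=25: vr[D=4096/655 E=256/41 F=4096/655] → run E
t=26: vr[D=4096/655 E=1536/205 F=4096/655] → run D
t=27: vr[E=1536/205 F=4096/655] → run F
t=28: vr[E=1536/205 F=1024/131] → run E
t=29: vr[E=1792/205 F=1024/131] → run F
t=30: vr[E=1792/205] → run E
t=31: (idle)
t=32: (idle)
t=33: (idle)
t=34: (idle)
t=35: (idle)

vruntime(G, start of tick 14) = 4096/1991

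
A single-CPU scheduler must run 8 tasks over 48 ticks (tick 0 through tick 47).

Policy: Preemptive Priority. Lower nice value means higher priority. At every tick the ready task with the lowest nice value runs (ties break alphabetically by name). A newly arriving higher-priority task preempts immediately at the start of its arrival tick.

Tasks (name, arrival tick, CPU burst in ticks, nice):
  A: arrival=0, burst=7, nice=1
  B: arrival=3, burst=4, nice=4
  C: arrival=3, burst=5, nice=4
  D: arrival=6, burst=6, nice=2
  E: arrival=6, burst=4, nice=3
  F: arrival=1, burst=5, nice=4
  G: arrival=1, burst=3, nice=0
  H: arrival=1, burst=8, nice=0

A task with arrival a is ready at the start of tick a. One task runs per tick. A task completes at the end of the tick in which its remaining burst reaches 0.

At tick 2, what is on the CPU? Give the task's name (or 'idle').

running at tick 2 = G

t=0: ready={A} → run A
t=1: ready={A,F,G,H} → run G
t=2: ready={A,F,G,H} → run G
t=3: ready={A,B,C,F,G,H} → run G
t=4: ready={A,B,C,F,H} → run H
t=5: ready={A,B,C,F,H} → run H
t=6: ready={A,B,C,D,E,F,H} → run H
t=7: ready={A,B,C,D,E,F,H} → run H
t=8: ready={A,B,C,D,E,F,H} → run H
t=9: ready={A,B,C,D,E,F,H} → run H
t=10: ready={A,B,C,D,E,F,H} → run H
t=11: ready={A,B,C,D,E,F,H} → run H
t=12: ready={A,B,C,D,E,F} → run A
t=13: ready={A,B,C,D,E,F} → run A
t=14: ready={A,B,C,D,E,F} → run A
t=15: ready={A,B,C,D,E,F} → run A
t=16: ready={A,B,C,D,E,F} → run A
t=17: ready={A,B,C,D,E,F} → run A
t=18: ready={B,C,D,E,F} → run D
t=19: ready={B,C,D,E,F} → run D
t=20: ready={B,C,D,E,F} → run D
t=21: ready={B,C,D,E,F} → run D
t=22: ready={B,C,D,E,F} → run D
t=23: ready={B,C,D,E,F} → run D
t=24: ready={B,C,E,F} → run E
t=25: ready={B,C,E,F} → run E
t=26: ready={B,C,E,F} → run E
t=27: ready={B,C,E,F} → run E
t=28: ready={B,C,F} → run B
t=29: ready={B,C,F} → run B
t=30: ready={B,C,F} → run B
t=31: ready={B,C,F} → run B
t=32: ready={C,F} → run C
t=33: ready={C,F} → run C
t=34: ready={C,F} → run C
t=35: ready={C,F} → run C
t=36: ready={C,F} → run C
t=37: ready={F} → run F
t=38: ready={F} → run F
t=39: ready={F} → run F
t=40: ready={F} → run F
t=41: ready={F} → run F
t=42: (idle)
t=43: (idle)
t=44: (idle)
t=45: (idle)
t=46: (idle)
t=47: (idle)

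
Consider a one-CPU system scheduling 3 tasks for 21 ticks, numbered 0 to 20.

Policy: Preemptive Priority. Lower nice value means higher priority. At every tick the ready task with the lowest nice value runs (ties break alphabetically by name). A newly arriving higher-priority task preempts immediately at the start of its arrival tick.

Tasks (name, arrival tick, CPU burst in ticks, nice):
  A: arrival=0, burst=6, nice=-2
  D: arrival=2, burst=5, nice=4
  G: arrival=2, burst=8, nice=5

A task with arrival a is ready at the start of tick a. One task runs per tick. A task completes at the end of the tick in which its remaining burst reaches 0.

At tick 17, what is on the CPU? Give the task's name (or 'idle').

t=0: ready={A} → run A
t=1: ready={A} → run A
t=2: ready={A,D,G} → run A
t=3: ready={A,D,G} → run A
t=4: ready={A,D,G} → run A
t=5: ready={A,D,G} → run A
t=6: ready={D,G} → run D
t=7: ready={D,G} → run D
t=8: ready={D,G} → run D
t=9: ready={D,G} → run D
t=10: ready={D,G} → run D
t=11: ready={G} → run G
t=12: ready={G} → run G
t=13: ready={G} → run G
t=14: ready={G} → run G
t=15: ready={G} → run G
t=16: ready={G} → run G
t=17: ready={G} → run G
t=18: ready={G} → run G
t=19: (idle)
t=20: (idle)

running at tick 17 = G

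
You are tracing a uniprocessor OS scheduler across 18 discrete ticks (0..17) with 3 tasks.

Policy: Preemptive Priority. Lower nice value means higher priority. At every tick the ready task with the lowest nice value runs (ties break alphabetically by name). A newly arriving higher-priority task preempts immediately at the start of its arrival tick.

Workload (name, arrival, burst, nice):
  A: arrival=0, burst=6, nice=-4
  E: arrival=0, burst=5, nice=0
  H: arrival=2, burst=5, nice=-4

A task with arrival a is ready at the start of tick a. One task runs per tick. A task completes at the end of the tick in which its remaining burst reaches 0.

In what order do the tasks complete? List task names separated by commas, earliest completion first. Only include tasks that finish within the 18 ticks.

completion order = A, H, E

t=0: ready={A,E} → run A
t=1: ready={A,E} → run A
t=2: ready={A,E,H} → run A
t=3: ready={A,E,H} → run A
t=4: ready={A,E,H} → run A
t=5: ready={A,E,H} → run A
t=6: ready={E,H} → run H
t=7: ready={E,H} → run H
t=8: ready={E,H} → run H
t=9: ready={E,H} → run H
t=10: ready={E,H} → run H
t=11: ready={E} → run E
t=12: ready={E} → run E
t=13: ready={E} → run E
t=14: ready={E} → run E
t=15: ready={E} → run E
t=16: (idle)
t=17: (idle)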